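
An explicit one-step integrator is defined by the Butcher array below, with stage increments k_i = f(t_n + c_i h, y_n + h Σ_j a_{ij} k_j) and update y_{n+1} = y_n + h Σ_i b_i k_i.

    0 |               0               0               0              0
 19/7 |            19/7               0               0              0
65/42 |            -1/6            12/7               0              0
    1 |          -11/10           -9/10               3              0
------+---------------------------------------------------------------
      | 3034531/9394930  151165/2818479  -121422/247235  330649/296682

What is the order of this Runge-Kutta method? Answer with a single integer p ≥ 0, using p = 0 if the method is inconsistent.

3

b = (3034531/9394930, 151165/2818479, -121422/247235, 330649/296682)
c = (0, 19/7, 65/42, 1)
Ac = (0, 0, 228/49, 11/5)
Σ b_i: 3034531/9394930·1 + 151165/2818479·1 + (-121422/247235)·1 + 330649/296682·1 = 1 ✓
b·c: 151165/2818479·19/7 + (-121422/247235)·65/42 + 330649/296682·1 = 1/2 ✓
b·c²: 151165/2818479·361/49 + (-121422/247235)·4225/1764 + 330649/296682·1 = 1/3 ✓
b·Ac: (-121422/247235)·228/49 + 330649/296682·11/5 = 1/6 ✓
b·c³: 151165/2818479·6859/343 + (-121422/247235)·274625/74088 + 330649/296682·1 = 4567453/12460644 ≠ 1/4 ⇒ order 3.
b·(c∘Ac): (-121422/247235)·2470/343 + 330649/296682·11/5 = -1609141/1483410 ≠ 1/8
b·Ac²: (-121422/247235)·4332/343 + 330649/296682·233/420 = -139171379/24921288 ≠ 1/12
b·A²c: 330649/296682·684/49 = 37693986/2422903 ≠ 1/24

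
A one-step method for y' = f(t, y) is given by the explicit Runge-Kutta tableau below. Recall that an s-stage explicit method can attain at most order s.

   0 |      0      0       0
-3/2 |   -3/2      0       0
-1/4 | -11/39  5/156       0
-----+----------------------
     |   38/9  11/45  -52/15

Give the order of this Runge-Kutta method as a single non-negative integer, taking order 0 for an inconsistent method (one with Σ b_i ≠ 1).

3

b = (38/9, 11/45, -52/15)
c = (0, -3/2, -1/4)
Ac = (0, 0, -5/104)
Σ b_i: 38/9·1 + 11/45·1 + (-52/15)·1 = 1 ✓
b·c: 11/45·(-3/2) + (-52/15)·(-1/4) = 1/2 ✓
b·c²: 11/45·9/4 + (-52/15)·1/16 = 1/3 ✓
b·Ac: (-52/15)·(-5/104) = 1/6 ✓; 3 stages ⇒ order 3.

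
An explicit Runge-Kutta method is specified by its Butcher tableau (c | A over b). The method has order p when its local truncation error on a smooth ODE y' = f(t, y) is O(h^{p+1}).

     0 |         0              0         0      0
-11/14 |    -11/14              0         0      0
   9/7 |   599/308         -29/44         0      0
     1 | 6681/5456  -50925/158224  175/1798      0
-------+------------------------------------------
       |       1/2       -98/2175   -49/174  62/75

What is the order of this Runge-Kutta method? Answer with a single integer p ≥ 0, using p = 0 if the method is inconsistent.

b = (1/2, -98/2175, -49/174, 62/75)
c = (0, -11/14, 9/7, 1)
Ac = (0, 0, 29/56, 375/992)
Σ b_i: 1/2·1 + (-98/2175)·1 + (-49/174)·1 + 62/75·1 = 1 ✓
b·c: (-98/2175)·(-11/14) + (-49/174)·9/7 + 62/75·1 = 1/2 ✓
b·c²: (-98/2175)·121/196 + (-49/174)·81/49 + 62/75·1 = 1/3 ✓
b·Ac: (-49/174)·29/56 + 62/75·375/992 = 1/6 ✓
b·c³: (-98/2175)·(-1331/2744) + (-49/174)·729/343 + 62/75·1 = 1/4 ✓
b·(c∘Ac): (-49/174)·261/392 + 62/75·375/992 = 1/8 ✓
b·Ac²: (-49/174)·(-319/784) + 62/75·(-75/1984) = 1/12 ✓
b·A²c: 62/75·25/496 = 1/24 ✓; 4 stages ⇒ order 4.

4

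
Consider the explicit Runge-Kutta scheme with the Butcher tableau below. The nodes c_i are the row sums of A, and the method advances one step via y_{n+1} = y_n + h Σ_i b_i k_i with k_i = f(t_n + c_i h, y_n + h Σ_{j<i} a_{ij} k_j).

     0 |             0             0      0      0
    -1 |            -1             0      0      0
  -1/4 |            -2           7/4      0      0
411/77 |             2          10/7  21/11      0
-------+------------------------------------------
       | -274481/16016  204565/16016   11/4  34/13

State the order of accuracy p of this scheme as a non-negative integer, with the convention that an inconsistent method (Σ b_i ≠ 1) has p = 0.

2

b = (-274481/16016, 204565/16016, 11/4, 34/13)
c = (0, -1, -1/4, 411/77)
Ac = (0, 0, -7/4, -587/308)
Σ b_i: (-274481/16016)·1 + 204565/16016·1 + 11/4·1 + 34/13·1 = 1 ✓
b·c: 204565/16016·(-1) + 11/4·(-1/4) + 34/13·411/77 = 1/2 ✓
b·c²: 204565/16016·1 + 11/4·1/16 + 34/13·168921/5929 = 431425963/4932928 ≠ 1/3 ⇒ order 2.
b·Ac: 11/4·(-7/4) + 34/13·(-587/308) = -156909/16016 ≠ 1/6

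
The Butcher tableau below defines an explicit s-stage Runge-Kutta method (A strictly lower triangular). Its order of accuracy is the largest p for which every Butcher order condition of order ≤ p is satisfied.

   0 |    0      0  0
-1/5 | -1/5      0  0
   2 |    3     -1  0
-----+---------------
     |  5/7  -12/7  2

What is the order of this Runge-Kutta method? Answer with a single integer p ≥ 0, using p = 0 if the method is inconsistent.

b = (5/7, -12/7, 2)
c = (0, -1/5, 2)
Ac = (0, 0, 1/5)
Σ b_i: 5/7·1 + (-12/7)·1 + 2·1 = 1 ✓
b·c: (-12/7)·(-1/5) + 2·2 = 152/35 ≠ 1/2 ⇒ order 1.

1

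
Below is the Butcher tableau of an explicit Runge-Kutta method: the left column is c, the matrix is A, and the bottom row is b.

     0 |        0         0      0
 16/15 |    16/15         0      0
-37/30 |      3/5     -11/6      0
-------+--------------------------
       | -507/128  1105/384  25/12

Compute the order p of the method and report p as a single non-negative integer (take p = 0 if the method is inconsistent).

2

b = (-507/128, 1105/384, 25/12)
c = (0, 16/15, -37/30)
Ac = (0, 0, -88/45)
Σ b_i: (-507/128)·1 + 1105/384·1 + 25/12·1 = 1 ✓
b·c: 1105/384·16/15 + 25/12·(-37/30) = 1/2 ✓
b·c²: 1105/384·256/225 + 25/12·1369/900 = 4639/720 ≠ 1/3 ⇒ order 2.
b·Ac: 25/12·(-88/45) = -110/27 ≠ 1/6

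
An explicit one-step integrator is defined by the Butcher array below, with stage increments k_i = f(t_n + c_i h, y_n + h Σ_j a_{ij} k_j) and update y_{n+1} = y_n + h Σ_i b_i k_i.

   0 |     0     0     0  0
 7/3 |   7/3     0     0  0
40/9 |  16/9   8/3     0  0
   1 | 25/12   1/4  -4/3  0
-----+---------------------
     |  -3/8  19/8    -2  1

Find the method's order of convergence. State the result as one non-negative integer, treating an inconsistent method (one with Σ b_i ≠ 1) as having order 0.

1

b = (-3/8, 19/8, -2, 1)
c = (0, 7/3, 40/9, 1)
Ac = (0, 0, 56/9, -577/108)
Σ b_i: (-3/8)·1 + 19/8·1 + (-2)·1 + 1·1 = 1 ✓
b·c: 19/8·7/3 + (-2)·40/9 + 1·1 = -169/72 ≠ 1/2 ⇒ order 1.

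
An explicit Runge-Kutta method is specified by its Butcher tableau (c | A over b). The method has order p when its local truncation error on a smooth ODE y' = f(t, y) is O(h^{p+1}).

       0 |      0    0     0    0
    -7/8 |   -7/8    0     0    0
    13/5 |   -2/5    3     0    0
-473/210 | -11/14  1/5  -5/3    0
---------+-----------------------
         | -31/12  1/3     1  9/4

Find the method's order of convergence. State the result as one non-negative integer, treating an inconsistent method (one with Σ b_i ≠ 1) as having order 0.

b = (-31/12, 1/3, 1, 9/4)
c = (0, -7/8, 13/5, -473/210)
Ac = (0, 0, -21/8, -541/120)
Σ b_i: (-31/12)·1 + 1/3·1 + 1·1 + 9/4·1 = 1 ✓
b·c: 1/3·(-7/8) + 1·13/5 + 9/4·(-473/210) = -1159/420 ≠ 1/2 ⇒ order 1.

1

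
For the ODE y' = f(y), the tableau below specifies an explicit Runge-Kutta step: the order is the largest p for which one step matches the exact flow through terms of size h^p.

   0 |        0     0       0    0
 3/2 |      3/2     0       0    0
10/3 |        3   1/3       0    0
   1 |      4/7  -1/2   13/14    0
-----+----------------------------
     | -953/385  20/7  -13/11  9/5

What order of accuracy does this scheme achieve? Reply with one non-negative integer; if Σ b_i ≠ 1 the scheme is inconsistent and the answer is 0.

1

b = (-953/385, 20/7, -13/11, 9/5)
c = (0, 3/2, 10/3, 1)
Ac = (0, 0, 1/2, 197/84)
Σ b_i: (-953/385)·1 + 20/7·1 + (-13/11)·1 + 9/5·1 = 1 ✓
b·c: 20/7·3/2 + (-13/11)·10/3 + 9/5·1 = 2479/1155 ≠ 1/2 ⇒ order 1.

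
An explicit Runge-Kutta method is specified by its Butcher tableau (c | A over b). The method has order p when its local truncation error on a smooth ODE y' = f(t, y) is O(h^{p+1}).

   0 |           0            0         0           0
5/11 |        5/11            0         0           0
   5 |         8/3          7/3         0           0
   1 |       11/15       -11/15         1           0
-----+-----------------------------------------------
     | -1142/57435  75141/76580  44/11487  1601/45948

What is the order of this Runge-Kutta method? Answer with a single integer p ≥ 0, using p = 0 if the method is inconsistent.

b = (-1142/57435, 75141/76580, 44/11487, 1601/45948)
c = (0, 5/11, 5, 1)
Ac = (0, 0, 35/33, 14/3)
Σ b_i: (-1142/57435)·1 + 75141/76580·1 + 44/11487·1 + 1601/45948·1 = 1 ✓
b·c: 75141/76580·5/11 + 44/11487·5 + 1601/45948·1 = 1/2 ✓
b·c²: 75141/76580·25/121 + 44/11487·25 + 1601/45948·1 = 1/3 ✓
b·Ac: 44/11487·35/33 + 1601/45948·14/3 = 1/6 ✓
b·c³: 75141/76580·125/1331 + 44/11487·125 + 1601/45948·1 = 51031/84238 ≠ 1/4 ⇒ order 3.
b·(c∘Ac): 44/11487·175/33 + 1601/45948·14/3 = 1801/9846 ≠ 1/8
b·Ac²: 44/11487·175/363 + 1601/45948·820/33 = 36545/42119 ≠ 1/12
b·A²c: 1601/45948·35/33 = 8005/216612 ≠ 1/24

3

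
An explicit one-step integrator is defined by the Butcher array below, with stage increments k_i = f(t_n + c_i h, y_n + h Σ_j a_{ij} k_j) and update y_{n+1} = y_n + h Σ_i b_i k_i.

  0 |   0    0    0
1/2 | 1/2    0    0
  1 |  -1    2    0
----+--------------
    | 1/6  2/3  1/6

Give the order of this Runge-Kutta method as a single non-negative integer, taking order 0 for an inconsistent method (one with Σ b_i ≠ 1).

3

b = (1/6, 2/3, 1/6)
c = (0, 1/2, 1)
Ac = (0, 0, 1)
Σ b_i: 1/6·1 + 2/3·1 + 1/6·1 = 1 ✓
b·c: 2/3·1/2 + 1/6·1 = 1/2 ✓
b·c²: 2/3·1/4 + 1/6·1 = 1/3 ✓
b·Ac: 1/6·1 = 1/6 ✓; 3 stages ⇒ order 3.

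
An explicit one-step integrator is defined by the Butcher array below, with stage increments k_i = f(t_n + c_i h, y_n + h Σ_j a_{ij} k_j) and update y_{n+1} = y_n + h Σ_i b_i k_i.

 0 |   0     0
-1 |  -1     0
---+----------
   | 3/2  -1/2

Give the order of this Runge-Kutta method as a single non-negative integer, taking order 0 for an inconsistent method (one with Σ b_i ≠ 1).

2

b = (3/2, -1/2)
c = (0, -1)
Σ b_i: 3/2·1 + (-1/2)·1 = 1 ✓
b·c: (-1/2)·(-1) = 1/2 ✓; 2 stages ⇒ order 2.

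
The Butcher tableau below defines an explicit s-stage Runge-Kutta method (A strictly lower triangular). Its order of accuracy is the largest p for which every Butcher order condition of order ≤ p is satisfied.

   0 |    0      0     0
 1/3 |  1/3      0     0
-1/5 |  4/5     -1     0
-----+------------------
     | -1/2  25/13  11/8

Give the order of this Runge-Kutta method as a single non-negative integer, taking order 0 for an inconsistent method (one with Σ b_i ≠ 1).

b = (-1/2, 25/13, 11/8)
c = (0, 1/3, -1/5)
Ac = (0, 0, -1/3)
Σ b_i: (-1/2)·1 + 25/13·1 + 11/8·1 = 291/104 ≠ 1 ⇒ order 0.

0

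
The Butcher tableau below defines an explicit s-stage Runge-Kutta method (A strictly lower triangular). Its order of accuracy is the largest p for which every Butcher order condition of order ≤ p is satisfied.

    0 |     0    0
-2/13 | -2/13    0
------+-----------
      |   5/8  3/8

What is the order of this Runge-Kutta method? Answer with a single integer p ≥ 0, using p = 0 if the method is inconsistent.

1

b = (5/8, 3/8)
c = (0, -2/13)
Σ b_i: 5/8·1 + 3/8·1 = 1 ✓
b·c: 3/8·(-2/13) = -3/52 ≠ 1/2 ⇒ order 1.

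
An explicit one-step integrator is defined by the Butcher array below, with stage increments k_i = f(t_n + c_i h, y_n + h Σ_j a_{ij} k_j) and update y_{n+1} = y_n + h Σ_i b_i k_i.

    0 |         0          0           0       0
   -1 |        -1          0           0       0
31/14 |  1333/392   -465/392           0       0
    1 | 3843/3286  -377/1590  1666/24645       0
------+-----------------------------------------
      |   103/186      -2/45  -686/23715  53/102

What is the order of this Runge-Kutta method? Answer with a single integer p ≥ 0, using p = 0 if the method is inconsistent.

b = (103/186, -2/45, -686/23715, 53/102)
c = (0, -1, 31/14, 1)
Ac = (0, 0, 465/392, 41/106)
Σ b_i: 103/186·1 + (-2/45)·1 + (-686/23715)·1 + 53/102·1 = 1 ✓
b·c: (-2/45)·(-1) + (-686/23715)·31/14 + 53/102·1 = 1/2 ✓
b·c²: (-2/45)·1 + (-686/23715)·961/196 + 53/102·1 = 1/3 ✓
b·Ac: (-686/23715)·465/392 + 53/102·41/106 = 1/6 ✓
b·c³: (-2/45)·(-1) + (-686/23715)·29791/2744 + 53/102·1 = 1/4 ✓
b·(c∘Ac): (-686/23715)·14415/5488 + 53/102·41/106 = 1/8 ✓
b·Ac²: (-686/23715)·(-465/392) + 53/102·5/53 = 1/12 ✓
b·A²c: 53/102·17/212 = 1/24 ✓; 4 stages ⇒ order 4.

4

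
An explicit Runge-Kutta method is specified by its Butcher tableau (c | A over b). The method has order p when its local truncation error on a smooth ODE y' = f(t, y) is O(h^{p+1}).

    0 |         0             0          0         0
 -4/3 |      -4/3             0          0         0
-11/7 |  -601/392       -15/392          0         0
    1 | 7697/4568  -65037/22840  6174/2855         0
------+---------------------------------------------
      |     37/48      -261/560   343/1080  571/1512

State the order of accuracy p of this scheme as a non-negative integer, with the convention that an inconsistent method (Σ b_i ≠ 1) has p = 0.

b = (37/48, -261/560, 343/1080, 571/1512)
c = (0, -4/3, -11/7, 1)
Ac = (0, 0, 5/98, 455/1142)
Σ b_i: 37/48·1 + (-261/560)·1 + 343/1080·1 + 571/1512·1 = 1 ✓
b·c: (-261/560)·(-4/3) + 343/1080·(-11/7) + 571/1512·1 = 1/2 ✓
b·c²: (-261/560)·16/9 + 343/1080·121/49 + 571/1512·1 = 1/3 ✓
b·Ac: 343/1080·5/98 + 571/1512·455/1142 = 1/6 ✓
b·c³: (-261/560)·(-64/27) + 343/1080·(-1331/343) + 571/1512·1 = 1/4 ✓
b·(c∘Ac): 343/1080·(-55/686) + 571/1512·455/1142 = 1/8 ✓
b·Ac²: 343/1080·(-10/147) + 571/1512·476/1713 = 1/12 ✓
b·A²c: 571/1512·63/571 = 1/24 ✓; 4 stages ⇒ order 4.

4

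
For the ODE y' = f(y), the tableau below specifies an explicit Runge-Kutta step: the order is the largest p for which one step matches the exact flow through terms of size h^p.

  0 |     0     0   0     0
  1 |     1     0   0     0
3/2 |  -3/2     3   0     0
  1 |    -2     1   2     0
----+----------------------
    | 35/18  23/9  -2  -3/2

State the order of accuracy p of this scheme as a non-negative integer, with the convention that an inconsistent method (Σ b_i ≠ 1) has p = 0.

b = (35/18, 23/9, -2, -3/2)
c = (0, 1, 3/2, 1)
Ac = (0, 0, 3, 4)
Σ b_i: 35/18·1 + 23/9·1 + (-2)·1 + (-3/2)·1 = 1 ✓
b·c: 23/9·1 + (-2)·3/2 + (-3/2)·1 = -35/18 ≠ 1/2 ⇒ order 1.

1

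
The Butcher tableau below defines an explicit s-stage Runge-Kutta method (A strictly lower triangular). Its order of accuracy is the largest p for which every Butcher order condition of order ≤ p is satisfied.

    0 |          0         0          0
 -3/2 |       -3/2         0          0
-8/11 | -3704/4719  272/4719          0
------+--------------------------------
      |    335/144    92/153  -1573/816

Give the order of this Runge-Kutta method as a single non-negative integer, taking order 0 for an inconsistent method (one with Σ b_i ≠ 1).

3

b = (335/144, 92/153, -1573/816)
c = (0, -3/2, -8/11)
Ac = (0, 0, -136/1573)
Σ b_i: 335/144·1 + 92/153·1 + (-1573/816)·1 = 1 ✓
b·c: 92/153·(-3/2) + (-1573/816)·(-8/11) = 1/2 ✓
b·c²: 92/153·9/4 + (-1573/816)·64/121 = 1/3 ✓
b·Ac: (-1573/816)·(-136/1573) = 1/6 ✓; 3 stages ⇒ order 3.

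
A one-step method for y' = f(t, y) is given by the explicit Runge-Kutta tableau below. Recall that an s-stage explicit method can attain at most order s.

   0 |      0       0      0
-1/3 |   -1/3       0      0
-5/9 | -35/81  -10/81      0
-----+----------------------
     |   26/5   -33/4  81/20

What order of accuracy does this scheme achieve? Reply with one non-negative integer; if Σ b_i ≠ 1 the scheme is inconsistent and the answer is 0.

b = (26/5, -33/4, 81/20)
c = (0, -1/3, -5/9)
Ac = (0, 0, 10/243)
Σ b_i: 26/5·1 + (-33/4)·1 + 81/20·1 = 1 ✓
b·c: (-33/4)·(-1/3) + 81/20·(-5/9) = 1/2 ✓
b·c²: (-33/4)·1/9 + 81/20·25/81 = 1/3 ✓
b·Ac: 81/20·10/243 = 1/6 ✓; 3 stages ⇒ order 3.

3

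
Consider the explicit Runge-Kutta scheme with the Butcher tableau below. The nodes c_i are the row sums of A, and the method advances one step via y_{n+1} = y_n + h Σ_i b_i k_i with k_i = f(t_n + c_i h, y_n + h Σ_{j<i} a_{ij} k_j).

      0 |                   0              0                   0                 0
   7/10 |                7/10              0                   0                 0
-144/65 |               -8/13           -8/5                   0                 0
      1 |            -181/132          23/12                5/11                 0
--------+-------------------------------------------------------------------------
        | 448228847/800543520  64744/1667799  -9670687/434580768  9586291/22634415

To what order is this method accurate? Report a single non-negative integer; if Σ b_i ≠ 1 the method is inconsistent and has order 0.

3

b = (448228847/800543520, 64744/1667799, -9670687/434580768, 9586291/22634415)
c = (0, 7/10, -144/65, 1)
Ac = (0, 0, -28/25, 5743/17160)
Σ b_i: 448228847/800543520·1 + 64744/1667799·1 + (-9670687/434580768)·1 + 9586291/22634415·1 = 1 ✓
b·c: 64744/1667799·7/10 + (-9670687/434580768)·(-144/65) + 9586291/22634415·1 = 1/2 ✓
b·c²: 64744/1667799·49/100 + (-9670687/434580768)·20736/4225 + 9586291/22634415·1 = 1/3 ✓
b·Ac: (-9670687/434580768)·(-28/25) + 9586291/22634415·5743/17160 = 1/6 ✓
b·c³: 64744/1667799·343/1000 + (-9670687/434580768)·(-2985984/274625) + 9586291/22634415·1 = 29200926/43018625 ≠ 1/4 ⇒ order 3.
b·(c∘Ac): (-9670687/434580768)·4032/1625 + 9586291/22634415·5743/17160 = 61848277/714771000 ≠ 1/8
b·Ac²: (-9670687/434580768)·(-98/125) + 9586291/22634415·7071733/2230800 = 2667933293/1961649300 ≠ 1/12
b·A²c: 9586291/22634415·(-28/55) = -24401468/113172075 ≠ 1/24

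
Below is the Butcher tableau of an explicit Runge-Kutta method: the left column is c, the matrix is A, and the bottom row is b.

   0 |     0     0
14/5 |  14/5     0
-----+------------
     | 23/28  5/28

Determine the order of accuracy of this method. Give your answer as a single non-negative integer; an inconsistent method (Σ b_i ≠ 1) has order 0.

2

b = (23/28, 5/28)
c = (0, 14/5)
Σ b_i: 23/28·1 + 5/28·1 = 1 ✓
b·c: 5/28·14/5 = 1/2 ✓; 2 stages ⇒ order 2.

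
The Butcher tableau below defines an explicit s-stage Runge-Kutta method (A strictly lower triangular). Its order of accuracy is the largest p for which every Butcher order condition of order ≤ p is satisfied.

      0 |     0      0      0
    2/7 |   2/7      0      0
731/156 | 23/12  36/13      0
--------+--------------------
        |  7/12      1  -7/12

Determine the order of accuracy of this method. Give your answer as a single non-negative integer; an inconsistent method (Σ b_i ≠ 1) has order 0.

b = (7/12, 1, -7/12)
c = (0, 2/7, 731/156)
Ac = (0, 0, 72/91)
Σ b_i: 7/12·1 + 1·1 + (-7/12)·1 = 1 ✓
b·c: 1·2/7 + (-7/12)·731/156 = -32075/13104 ≠ 1/2 ⇒ order 1.

1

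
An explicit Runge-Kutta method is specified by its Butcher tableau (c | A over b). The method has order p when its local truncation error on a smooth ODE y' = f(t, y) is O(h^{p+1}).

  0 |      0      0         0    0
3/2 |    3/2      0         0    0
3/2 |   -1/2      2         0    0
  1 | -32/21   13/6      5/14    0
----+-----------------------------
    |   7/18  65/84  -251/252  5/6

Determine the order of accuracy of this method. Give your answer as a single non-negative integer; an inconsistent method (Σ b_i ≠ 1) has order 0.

3

b = (7/18, 65/84, -251/252, 5/6)
c = (0, 3/2, 3/2, 1)
Ac = (0, 0, 3, 53/14)
Σ b_i: 7/18·1 + 65/84·1 + (-251/252)·1 + 5/6·1 = 1 ✓
b·c: 65/84·3/2 + (-251/252)·3/2 + 5/6·1 = 1/2 ✓
b·c²: 65/84·9/4 + (-251/252)·9/4 + 5/6·1 = 1/3 ✓
b·Ac: (-251/252)·3 + 5/6·53/14 = 1/6 ✓
b·c³: 65/84·27/8 + (-251/252)·27/8 + 5/6·1 = 1/12 ≠ 1/4 ⇒ order 3.
b·(c∘Ac): (-251/252)·9/2 + 5/6·53/14 = -223/168 ≠ 1/8
b·Ac²: (-251/252)·9/2 + 5/6·159/28 = 1/4 ≠ 1/12
b·A²c: 5/6·15/14 = 25/28 ≠ 1/24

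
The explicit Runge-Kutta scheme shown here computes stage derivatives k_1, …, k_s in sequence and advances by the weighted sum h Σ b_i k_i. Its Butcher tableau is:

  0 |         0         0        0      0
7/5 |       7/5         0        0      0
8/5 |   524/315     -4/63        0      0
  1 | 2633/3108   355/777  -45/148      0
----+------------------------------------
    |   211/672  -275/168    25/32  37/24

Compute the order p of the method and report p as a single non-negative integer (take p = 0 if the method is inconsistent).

b = (211/672, -275/168, 25/32, 37/24)
c = (0, 7/5, 8/5, 1)
Ac = (0, 0, -4/45, 17/111)
Σ b_i: 211/672·1 + (-275/168)·1 + 25/32·1 + 37/24·1 = 1 ✓
b·c: (-275/168)·7/5 + 25/32·8/5 + 37/24·1 = 1/2 ✓
b·c²: (-275/168)·49/25 + 25/32·64/25 + 37/24·1 = 1/3 ✓
b·Ac: 25/32·(-4/45) + 37/24·17/111 = 1/6 ✓
b·c³: (-275/168)·343/125 + 25/32·512/125 + 37/24·1 = 1/4 ✓
b·(c∘Ac): 25/32·(-32/225) + 37/24·17/111 = 1/8 ✓
b·Ac²: 25/32·(-28/225) + 37/24·13/111 = 1/12 ✓
b·A²c: 37/24·1/37 = 1/24 ✓; 4 stages ⇒ order 4.

4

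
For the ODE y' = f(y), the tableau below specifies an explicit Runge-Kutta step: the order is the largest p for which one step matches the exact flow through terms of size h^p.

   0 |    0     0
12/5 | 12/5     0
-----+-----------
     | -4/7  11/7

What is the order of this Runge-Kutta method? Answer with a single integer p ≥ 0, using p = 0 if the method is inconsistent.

1

b = (-4/7, 11/7)
c = (0, 12/5)
Σ b_i: (-4/7)·1 + 11/7·1 = 1 ✓
b·c: 11/7·12/5 = 132/35 ≠ 1/2 ⇒ order 1.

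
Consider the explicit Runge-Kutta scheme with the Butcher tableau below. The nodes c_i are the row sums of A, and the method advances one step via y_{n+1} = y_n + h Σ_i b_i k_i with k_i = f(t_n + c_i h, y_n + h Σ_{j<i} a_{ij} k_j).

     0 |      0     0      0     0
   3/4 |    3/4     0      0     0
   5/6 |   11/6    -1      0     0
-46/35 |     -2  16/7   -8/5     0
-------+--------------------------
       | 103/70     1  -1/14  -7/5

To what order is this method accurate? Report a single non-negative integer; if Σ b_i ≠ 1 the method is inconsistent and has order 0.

b = (103/70, 1, -1/14, -7/5)
c = (0, 3/4, 5/6, -46/35)
Ac = (0, 0, -3/4, 8/21)
Σ b_i: 103/70·1 + 1·1 + (-1/14)·1 + (-7/5)·1 = 1 ✓
b·c: 1·3/4 + (-1/14)·5/6 + (-7/5)·(-46/35) = 2657/1050 ≠ 1/2 ⇒ order 1.

1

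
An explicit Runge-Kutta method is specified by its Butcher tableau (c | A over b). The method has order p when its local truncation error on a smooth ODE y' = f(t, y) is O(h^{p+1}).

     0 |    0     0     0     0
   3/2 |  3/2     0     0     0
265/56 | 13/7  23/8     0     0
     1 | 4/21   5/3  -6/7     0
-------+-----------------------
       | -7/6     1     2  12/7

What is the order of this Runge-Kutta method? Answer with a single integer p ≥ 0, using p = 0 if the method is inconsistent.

b = (-7/6, 1, 2, 12/7)
c = (0, 3/2, 265/56, 1)
Ac = (0, 0, 69/16, -305/196)
Σ b_i: (-7/6)·1 + 1·1 + 2·1 + 12/7·1 = 149/42 ≠ 1 ⇒ order 0.

0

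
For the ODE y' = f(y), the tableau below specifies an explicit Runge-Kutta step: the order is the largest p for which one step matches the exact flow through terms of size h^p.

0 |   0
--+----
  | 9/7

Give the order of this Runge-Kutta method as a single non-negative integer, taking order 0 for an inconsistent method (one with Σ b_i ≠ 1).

b = (9/7)
c = (0)
Σ b_i: 9/7·1 = 9/7 ≠ 1 ⇒ order 0.

0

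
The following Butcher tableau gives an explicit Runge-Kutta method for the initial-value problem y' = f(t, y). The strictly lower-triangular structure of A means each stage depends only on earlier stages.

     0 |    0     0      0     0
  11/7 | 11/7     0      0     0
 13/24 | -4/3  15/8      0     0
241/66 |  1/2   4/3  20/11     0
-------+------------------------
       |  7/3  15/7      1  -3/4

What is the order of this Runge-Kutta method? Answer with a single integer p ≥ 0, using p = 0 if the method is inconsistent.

b = (7/3, 15/7, 1, -3/4)
c = (0, 11/7, 13/24, 241/66)
Ac = (0, 0, 165/56, 1423/462)
Σ b_i: 7/3·1 + 15/7·1 + 1·1 + (-3/4)·1 = 397/84 ≠ 1 ⇒ order 0.

0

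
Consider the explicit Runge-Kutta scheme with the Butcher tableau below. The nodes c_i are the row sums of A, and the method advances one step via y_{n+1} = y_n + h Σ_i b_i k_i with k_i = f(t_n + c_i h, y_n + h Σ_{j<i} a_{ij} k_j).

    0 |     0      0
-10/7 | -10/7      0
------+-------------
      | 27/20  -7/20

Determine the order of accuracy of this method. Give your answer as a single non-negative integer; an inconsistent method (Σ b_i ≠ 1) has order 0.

b = (27/20, -7/20)
c = (0, -10/7)
Σ b_i: 27/20·1 + (-7/20)·1 = 1 ✓
b·c: (-7/20)·(-10/7) = 1/2 ✓; 2 stages ⇒ order 2.

2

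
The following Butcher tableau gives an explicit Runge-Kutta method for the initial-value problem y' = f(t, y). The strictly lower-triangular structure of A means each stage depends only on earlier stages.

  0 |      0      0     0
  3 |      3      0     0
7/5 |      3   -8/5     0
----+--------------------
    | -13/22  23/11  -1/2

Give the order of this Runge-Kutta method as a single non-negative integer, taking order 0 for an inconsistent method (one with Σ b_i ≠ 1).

1

b = (-13/22, 23/11, -1/2)
c = (0, 3, 7/5)
Ac = (0, 0, -24/5)
Σ b_i: (-13/22)·1 + 23/11·1 + (-1/2)·1 = 1 ✓
b·c: 23/11·3 + (-1/2)·7/5 = 613/110 ≠ 1/2 ⇒ order 1.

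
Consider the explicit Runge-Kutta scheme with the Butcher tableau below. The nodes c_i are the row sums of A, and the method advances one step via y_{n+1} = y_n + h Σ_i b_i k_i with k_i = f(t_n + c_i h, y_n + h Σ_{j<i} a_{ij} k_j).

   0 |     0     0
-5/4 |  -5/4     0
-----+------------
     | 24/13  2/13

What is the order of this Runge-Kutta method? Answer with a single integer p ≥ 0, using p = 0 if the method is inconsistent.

b = (24/13, 2/13)
c = (0, -5/4)
Σ b_i: 24/13·1 + 2/13·1 = 2 ≠ 1 ⇒ order 0.

0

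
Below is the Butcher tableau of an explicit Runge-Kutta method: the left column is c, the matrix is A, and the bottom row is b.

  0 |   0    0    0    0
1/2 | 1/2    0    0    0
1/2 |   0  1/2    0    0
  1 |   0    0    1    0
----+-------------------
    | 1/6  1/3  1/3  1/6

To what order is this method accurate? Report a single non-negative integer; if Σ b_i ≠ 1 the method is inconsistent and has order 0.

4

b = (1/6, 1/3, 1/3, 1/6)
c = (0, 1/2, 1/2, 1)
Ac = (0, 0, 1/4, 1/2)
Σ b_i: 1/6·1 + 1/3·1 + 1/3·1 + 1/6·1 = 1 ✓
b·c: 1/3·1/2 + 1/3·1/2 + 1/6·1 = 1/2 ✓
b·c²: 1/3·1/4 + 1/3·1/4 + 1/6·1 = 1/3 ✓
b·Ac: 1/3·1/4 + 1/6·1/2 = 1/6 ✓
b·c³: 1/3·1/8 + 1/3·1/8 + 1/6·1 = 1/4 ✓
b·(c∘Ac): 1/3·1/8 + 1/6·1/2 = 1/8 ✓
b·Ac²: 1/3·1/8 + 1/6·1/4 = 1/12 ✓
b·A²c: 1/6·1/4 = 1/24 ✓; 4 stages ⇒ order 4.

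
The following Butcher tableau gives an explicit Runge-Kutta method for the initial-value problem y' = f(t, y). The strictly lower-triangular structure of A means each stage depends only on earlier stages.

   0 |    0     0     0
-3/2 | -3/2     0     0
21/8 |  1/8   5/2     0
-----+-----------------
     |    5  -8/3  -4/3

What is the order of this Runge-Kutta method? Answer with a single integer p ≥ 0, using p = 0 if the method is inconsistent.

b = (5, -8/3, -4/3)
c = (0, -3/2, 21/8)
Ac = (0, 0, -15/4)
Σ b_i: 5·1 + (-8/3)·1 + (-4/3)·1 = 1 ✓
b·c: (-8/3)·(-3/2) + (-4/3)·21/8 = 1/2 ✓
b·c²: (-8/3)·9/4 + (-4/3)·441/64 = -243/16 ≠ 1/3 ⇒ order 2.
b·Ac: (-4/3)·(-15/4) = 5 ≠ 1/6

2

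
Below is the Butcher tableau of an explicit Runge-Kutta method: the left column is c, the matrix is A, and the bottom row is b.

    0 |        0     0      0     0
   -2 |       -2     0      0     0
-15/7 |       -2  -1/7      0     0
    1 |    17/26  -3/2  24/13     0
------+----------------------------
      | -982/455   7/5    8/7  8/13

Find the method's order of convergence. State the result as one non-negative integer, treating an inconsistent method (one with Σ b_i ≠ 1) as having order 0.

1

b = (-982/455, 7/5, 8/7, 8/13)
c = (0, -2, -15/7, 1)
Ac = (0, 0, 2/7, -87/91)
Σ b_i: (-982/455)·1 + 7/5·1 + 8/7·1 + 8/13·1 = 1 ✓
b·c: 7/5·(-2) + 8/7·(-15/7) + 8/13·1 = -14758/3185 ≠ 1/2 ⇒ order 1.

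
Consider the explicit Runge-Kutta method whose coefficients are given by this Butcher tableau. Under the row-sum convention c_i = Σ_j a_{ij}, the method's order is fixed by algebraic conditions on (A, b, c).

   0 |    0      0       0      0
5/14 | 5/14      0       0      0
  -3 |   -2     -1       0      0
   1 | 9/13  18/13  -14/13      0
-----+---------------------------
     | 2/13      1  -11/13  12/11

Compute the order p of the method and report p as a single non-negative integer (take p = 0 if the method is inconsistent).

0

b = (2/13, 1, -11/13, 12/11)
c = (0, 5/14, -3, 1)
Ac = (0, 0, -5/14, 339/91)
Σ b_i: 2/13·1 + 1·1 + (-11/13)·1 + 12/11·1 = 200/143 ≠ 1 ⇒ order 0.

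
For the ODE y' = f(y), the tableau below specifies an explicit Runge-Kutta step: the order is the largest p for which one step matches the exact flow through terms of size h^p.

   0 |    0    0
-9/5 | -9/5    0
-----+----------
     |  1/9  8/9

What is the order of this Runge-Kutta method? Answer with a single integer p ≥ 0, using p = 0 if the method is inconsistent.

b = (1/9, 8/9)
c = (0, -9/5)
Σ b_i: 1/9·1 + 8/9·1 = 1 ✓
b·c: 8/9·(-9/5) = -8/5 ≠ 1/2 ⇒ order 1.

1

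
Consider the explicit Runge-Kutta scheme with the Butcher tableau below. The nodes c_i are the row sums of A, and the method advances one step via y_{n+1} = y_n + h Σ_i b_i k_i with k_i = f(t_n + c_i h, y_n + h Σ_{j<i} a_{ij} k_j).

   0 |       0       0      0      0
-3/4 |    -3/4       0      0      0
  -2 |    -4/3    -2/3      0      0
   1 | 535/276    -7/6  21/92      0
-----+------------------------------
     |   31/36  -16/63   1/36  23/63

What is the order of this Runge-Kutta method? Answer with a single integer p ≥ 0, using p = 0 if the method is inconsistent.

4

b = (31/36, -16/63, 1/36, 23/63)
c = (0, -3/4, -2, 1)
Ac = (0, 0, 1/2, 77/184)
Σ b_i: 31/36·1 + (-16/63)·1 + 1/36·1 + 23/63·1 = 1 ✓
b·c: (-16/63)·(-3/4) + 1/36·(-2) + 23/63·1 = 1/2 ✓
b·c²: (-16/63)·9/16 + 1/36·4 + 23/63·1 = 1/3 ✓
b·Ac: 1/36·1/2 + 23/63·77/184 = 1/6 ✓
b·c³: (-16/63)·(-27/64) + 1/36·(-8) + 23/63·1 = 1/4 ✓
b·(c∘Ac): 1/36·(-1) + 23/63·77/184 = 1/8 ✓
b·Ac²: 1/36·(-3/8) + 23/63·189/736 = 1/12 ✓
b·A²c: 23/63·21/184 = 1/24 ✓; 4 stages ⇒ order 4.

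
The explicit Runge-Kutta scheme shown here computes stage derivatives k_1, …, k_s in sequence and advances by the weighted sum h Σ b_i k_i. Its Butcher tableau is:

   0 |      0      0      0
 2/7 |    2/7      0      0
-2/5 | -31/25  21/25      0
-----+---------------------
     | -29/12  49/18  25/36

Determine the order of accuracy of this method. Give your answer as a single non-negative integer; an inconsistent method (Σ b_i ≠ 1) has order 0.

b = (-29/12, 49/18, 25/36)
c = (0, 2/7, -2/5)
Ac = (0, 0, 6/25)
Σ b_i: (-29/12)·1 + 49/18·1 + 25/36·1 = 1 ✓
b·c: 49/18·2/7 + 25/36·(-2/5) = 1/2 ✓
b·c²: 49/18·4/49 + 25/36·4/25 = 1/3 ✓
b·Ac: 25/36·6/25 = 1/6 ✓; 3 stages ⇒ order 3.

3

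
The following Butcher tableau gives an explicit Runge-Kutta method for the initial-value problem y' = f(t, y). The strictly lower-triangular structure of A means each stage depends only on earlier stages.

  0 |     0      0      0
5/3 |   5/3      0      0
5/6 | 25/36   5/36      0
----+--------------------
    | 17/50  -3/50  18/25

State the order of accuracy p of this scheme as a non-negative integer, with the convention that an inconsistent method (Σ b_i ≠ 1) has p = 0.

3

b = (17/50, -3/50, 18/25)
c = (0, 5/3, 5/6)
Ac = (0, 0, 25/108)
Σ b_i: 17/50·1 + (-3/50)·1 + 18/25·1 = 1 ✓
b·c: (-3/50)·5/3 + 18/25·5/6 = 1/2 ✓
b·c²: (-3/50)·25/9 + 18/25·25/36 = 1/3 ✓
b·Ac: 18/25·25/108 = 1/6 ✓; 3 stages ⇒ order 3.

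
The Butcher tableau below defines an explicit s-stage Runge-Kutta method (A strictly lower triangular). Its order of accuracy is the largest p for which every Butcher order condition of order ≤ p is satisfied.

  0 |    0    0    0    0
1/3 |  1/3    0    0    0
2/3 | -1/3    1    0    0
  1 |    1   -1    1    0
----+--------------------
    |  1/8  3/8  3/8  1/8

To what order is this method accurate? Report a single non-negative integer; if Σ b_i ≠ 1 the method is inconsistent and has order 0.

4

b = (1/8, 3/8, 3/8, 1/8)
c = (0, 1/3, 2/3, 1)
Ac = (0, 0, 1/3, 1/3)
Σ b_i: 1/8·1 + 3/8·1 + 3/8·1 + 1/8·1 = 1 ✓
b·c: 3/8·1/3 + 3/8·2/3 + 1/8·1 = 1/2 ✓
b·c²: 3/8·1/9 + 3/8·4/9 + 1/8·1 = 1/3 ✓
b·Ac: 3/8·1/3 + 1/8·1/3 = 1/6 ✓
b·c³: 3/8·1/27 + 3/8·8/27 + 1/8·1 = 1/4 ✓
b·(c∘Ac): 3/8·2/9 + 1/8·1/3 = 1/8 ✓
b·Ac²: 3/8·1/9 + 1/8·1/3 = 1/12 ✓
b·A²c: 1/8·1/3 = 1/24 ✓; 4 stages ⇒ order 4.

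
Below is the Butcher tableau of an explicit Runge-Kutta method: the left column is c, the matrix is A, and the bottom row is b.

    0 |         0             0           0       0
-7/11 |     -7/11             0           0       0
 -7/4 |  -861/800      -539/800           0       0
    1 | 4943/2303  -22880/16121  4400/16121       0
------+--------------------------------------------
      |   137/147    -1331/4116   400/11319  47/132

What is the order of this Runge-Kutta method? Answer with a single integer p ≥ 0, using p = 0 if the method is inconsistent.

4

b = (137/147, -1331/4116, 400/11319, 47/132)
c = (0, -7/11, -7/4, 1)
Ac = (0, 0, 343/800, 20/47)
Σ b_i: 137/147·1 + (-1331/4116)·1 + 400/11319·1 + 47/132·1 = 1 ✓
b·c: (-1331/4116)·(-7/11) + 400/11319·(-7/4) + 47/132·1 = 1/2 ✓
b·c²: (-1331/4116)·49/121 + 400/11319·49/16 + 47/132·1 = 1/3 ✓
b·Ac: 400/11319·343/800 + 47/132·20/47 = 1/6 ✓
b·c³: (-1331/4116)·(-343/1331) + 400/11319·(-343/64) + 47/132·1 = 1/4 ✓
b·(c∘Ac): 400/11319·(-2401/3200) + 47/132·20/47 = 1/8 ✓
b·Ac²: 400/11319·(-2401/8800) + 47/132·135/517 = 1/12 ✓
b·A²c: 47/132·11/94 = 1/24 ✓; 4 stages ⇒ order 4.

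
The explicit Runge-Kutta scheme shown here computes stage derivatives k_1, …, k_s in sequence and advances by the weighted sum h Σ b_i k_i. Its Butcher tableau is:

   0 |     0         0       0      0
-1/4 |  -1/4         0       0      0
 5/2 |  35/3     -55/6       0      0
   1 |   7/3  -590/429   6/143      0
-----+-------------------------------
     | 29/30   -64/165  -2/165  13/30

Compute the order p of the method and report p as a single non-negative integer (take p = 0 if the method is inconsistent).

4

b = (29/30, -64/165, -2/165, 13/30)
c = (0, -1/4, 5/2, 1)
Ac = (0, 0, 55/24, 35/78)
Σ b_i: 29/30·1 + (-64/165)·1 + (-2/165)·1 + 13/30·1 = 1 ✓
b·c: (-64/165)·(-1/4) + (-2/165)·5/2 + 13/30·1 = 1/2 ✓
b·c²: (-64/165)·1/16 + (-2/165)·25/4 + 13/30·1 = 1/3 ✓
b·Ac: (-2/165)·55/24 + 13/30·35/78 = 1/6 ✓
b·c³: (-64/165)·(-1/64) + (-2/165)·125/8 + 13/30·1 = 1/4 ✓
b·(c∘Ac): (-2/165)·275/48 + 13/30·35/78 = 1/8 ✓
b·Ac²: (-2/165)·(-55/96) + 13/30·55/312 = 1/12 ✓
b·A²c: 13/30·5/52 = 1/24 ✓; 4 stages ⇒ order 4.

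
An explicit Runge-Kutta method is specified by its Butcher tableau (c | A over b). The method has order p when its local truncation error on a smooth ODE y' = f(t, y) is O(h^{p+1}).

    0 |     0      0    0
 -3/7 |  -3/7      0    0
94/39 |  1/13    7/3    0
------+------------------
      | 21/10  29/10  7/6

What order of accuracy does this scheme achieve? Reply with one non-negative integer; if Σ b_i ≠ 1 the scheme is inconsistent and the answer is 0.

0

b = (21/10, 29/10, 7/6)
c = (0, -3/7, 94/39)
Ac = (0, 0, -1)
Σ b_i: 21/10·1 + 29/10·1 + 7/6·1 = 37/6 ≠ 1 ⇒ order 0.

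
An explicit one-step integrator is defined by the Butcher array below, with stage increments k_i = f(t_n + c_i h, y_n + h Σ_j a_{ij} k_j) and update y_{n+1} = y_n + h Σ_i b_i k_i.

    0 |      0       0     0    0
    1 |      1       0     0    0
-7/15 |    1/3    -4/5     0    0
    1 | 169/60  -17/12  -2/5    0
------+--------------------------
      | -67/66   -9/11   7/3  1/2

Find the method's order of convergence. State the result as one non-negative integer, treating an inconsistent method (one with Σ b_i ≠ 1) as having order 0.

1

b = (-67/66, -9/11, 7/3, 1/2)
c = (0, 1, -7/15, 1)
Ac = (0, 0, -4/5, -123/100)
Σ b_i: (-67/66)·1 + (-9/11)·1 + 7/3·1 + 1/2·1 = 1 ✓
b·c: (-9/11)·1 + 7/3·(-7/15) + 1/2·1 = -1393/990 ≠ 1/2 ⇒ order 1.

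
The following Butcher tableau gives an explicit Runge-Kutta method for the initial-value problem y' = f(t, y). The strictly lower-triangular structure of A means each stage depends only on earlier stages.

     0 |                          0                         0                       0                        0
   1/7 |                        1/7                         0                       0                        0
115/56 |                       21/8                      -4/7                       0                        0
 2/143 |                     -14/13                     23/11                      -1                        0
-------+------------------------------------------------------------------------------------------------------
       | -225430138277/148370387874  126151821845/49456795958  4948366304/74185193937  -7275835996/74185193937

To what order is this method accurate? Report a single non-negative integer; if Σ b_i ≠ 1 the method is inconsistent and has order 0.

b = (-225430138277/148370387874, 126151821845/49456795958, 4948366304/74185193937, -7275835996/74185193937)
c = (0, 1/7, 115/56, 2/143)
Ac = (0, 0, -4/49, -1081/616)
Σ b_i: (-225430138277/148370387874)·1 + 126151821845/49456795958·1 + 4948366304/74185193937·1 + (-7275835996/74185193937)·1 = 1 ✓
b·c: 126151821845/49456795958·1/7 + 4948366304/74185193937·115/56 + (-7275835996/74185193937)·2/143 = 1/2 ✓
b·c²: 126151821845/49456795958·1/49 + 4948366304/74185193937·13225/3136 + (-7275835996/74185193937)·4/20449 = 1/3 ✓
b·Ac: 4948366304/74185193937·(-4/49) + (-7275835996/74185193937)·(-1081/616) = 1/6 ✓
b·c³: 126151821845/49456795958·1/343 + 4948366304/74185193937·1520875/175616 + (-7275835996/74185193937)·8/2924207 = 1622098306509719/2772350154221648 ≠ 1/4 ⇒ order 3.
b·(c∘Ac): 4948366304/74185193937·(-115/686) + (-7275835996/74185193937)·(-1081/44044) = -10632365273/1211691500971 ≠ 1/8
b·Ac²: 4948366304/74185193937·(-4/343) + (-7275835996/74185193937)·(-144003/34496) = 23767080769519/58161192046608 ≠ 1/12
b·A²c: (-7275835996/74185193937)·4/49 = -29103343984/3635074502913 ≠ 1/24

3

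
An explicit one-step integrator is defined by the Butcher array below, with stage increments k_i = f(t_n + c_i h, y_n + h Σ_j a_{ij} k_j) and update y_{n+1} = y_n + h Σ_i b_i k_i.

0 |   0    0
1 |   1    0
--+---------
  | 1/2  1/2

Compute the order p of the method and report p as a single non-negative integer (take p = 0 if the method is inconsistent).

2

b = (1/2, 1/2)
c = (0, 1)
Σ b_i: 1/2·1 + 1/2·1 = 1 ✓
b·c: 1/2·1 = 1/2 ✓; 2 stages ⇒ order 2.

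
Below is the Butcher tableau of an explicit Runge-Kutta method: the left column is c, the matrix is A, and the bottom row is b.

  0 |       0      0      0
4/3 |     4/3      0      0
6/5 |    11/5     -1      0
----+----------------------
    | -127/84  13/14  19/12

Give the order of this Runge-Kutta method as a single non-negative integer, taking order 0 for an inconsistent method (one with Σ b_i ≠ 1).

1

b = (-127/84, 13/14, 19/12)
c = (0, 4/3, 6/5)
Ac = (0, 0, -4/3)
Σ b_i: (-127/84)·1 + 13/14·1 + 19/12·1 = 1 ✓
b·c: 13/14·4/3 + 19/12·6/5 = 659/210 ≠ 1/2 ⇒ order 1.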